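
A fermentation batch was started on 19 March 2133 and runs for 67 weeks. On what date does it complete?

July 1, 2134

Adding 67 weeks = 469 days from March 19, 2133.
March has 31 days, so 31 − 19 = 12 days remain after March 19, 2133; 469 − 12 = 457 left.
April 2133 has 30 days: 457 − 30 = 427 left.
May 2133 has 31 days: 427 − 31 = 396 left.
June 2133 has 30 days: 396 − 30 = 366 left.
July 2133 has 31 days: 366 − 31 = 335 left.
August 2133 has 31 days: 335 − 31 = 304 left.
September 2133 has 30 days: 304 − 30 = 274 left.
October 2133 has 31 days: 274 − 31 = 243 left.
November 2133 has 30 days: 243 − 30 = 213 left.
December 2133 has 31 days: 213 − 31 = 182 left.
January 2134 has 31 days: 182 − 31 = 151 left.
February 2134 has 28 days (2134 is not a leap year): 151 − 28 = 123 left.
March 2134 has 31 days: 123 − 31 = 92 left.
April 2134 has 30 days: 92 − 30 = 62 left.
May 2134 has 31 days: 62 − 31 = 31 left.
June 2134 has 30 days: 31 − 30 = 1 left.
1 day into July 2134 → July 1, 2134.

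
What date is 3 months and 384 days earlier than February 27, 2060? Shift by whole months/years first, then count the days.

November 8, 2058

Going back 3 months and 384 days from February 27, 2060: first the month/year part, then the days.
month 2 − 3 = -1, which is month 11 of year 2059 → November 2059.
Day 27 is valid in November, giving November 27, 2059.
Now subtract 384 days from November 27, 2059.
Going back 27 days from November 27, 2059 reaches the end of the previous month; 384 − 27 = 357 left.
October 2059 has 31 days: 357 − 31 = 326 left.
September 2059 has 30 days: 326 − 30 = 296 left.
August 2059 has 31 days: 296 − 31 = 265 left.
July 2059 has 31 days: 265 − 31 = 234 left.
June 2059 has 30 days: 234 − 30 = 204 left.
May 2059 has 31 days: 204 − 31 = 173 left.
April 2059 has 30 days: 173 − 30 = 143 left.
March 2059 has 31 days: 143 − 31 = 112 left.
February 2059 has 28 days (2059 is not a leap year): 112 − 28 = 84 left.
January 2059 has 31 days: 84 − 31 = 53 left.
December 2058 has 31 days: 53 − 31 = 22 left.
November 2058 has 30 days; 30 − 22 = 8 → November 8, 2058.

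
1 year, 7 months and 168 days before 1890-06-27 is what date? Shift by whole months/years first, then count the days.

June 12, 1888

Subtracting 1 year, 7 months and 168 days from June 27, 1890: first the month/year part, then the days.
-1 year → 1889; month 6 − 7 = -1, which is month 11 of year 1888 → November 1888.
Day 27 is valid in November, giving November 27, 1888.
Now subtract 168 days from November 27, 1888.
Going back 27 days from November 27, 1888 reaches the end of the previous month; 168 − 27 = 141 left.
October 1888 has 31 days: 141 − 31 = 110 left.
September 1888 has 30 days: 110 − 30 = 80 left.
August 1888 has 31 days: 80 − 31 = 49 left.
July 1888 has 31 days: 49 − 31 = 18 left.
June 1888 has 30 days; 30 − 18 = 12 → June 12, 1888.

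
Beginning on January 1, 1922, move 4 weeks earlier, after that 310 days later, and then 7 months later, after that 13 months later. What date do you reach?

June 10, 1924

Subtracting 4 weeks (= 28 days) from January 1, 1922:
Going back 1 day from January 1, 1922 reaches the end of the previous month; 28 − 1 = 27 left.
December 1921 has 31 days; 31 − 27 = 4 → December 4, 1921.
Advancing 310 days from December 4, 1921:
December has 31 days, so 31 − 4 = 27 days remain after December 4, 1921; 310 − 27 = 283 left.
January 1922 has 31 days: 283 − 31 = 252 left.
February 1922 has 28 days (1922 is not a leap year): 252 − 28 = 224 left.
March 1922 has 31 days: 224 − 31 = 193 left.
April 1922 has 30 days: 193 − 30 = 163 left.
May 1922 has 31 days: 163 − 31 = 132 left.
June 1922 has 30 days: 132 − 30 = 102 left.
July 1922 has 31 days: 102 − 31 = 71 left.
August 1922 has 31 days: 71 − 31 = 40 left.
September 1922 has 30 days: 40 − 30 = 10 left.
10 days into October 1922 → October 10, 1922.
Counting forward 7 months from October 10, 1922:
month 10 + 7 = 17, which is month 5 of year 1923 → May 1923.
Day 10 is valid in May, giving May 10, 1923.
Adding 13 months from May 10, 1923:
month 5 + 13 = 18, which is month 6 of year 1924 → June 1924.
Day 10 is valid in June, giving June 10, 1924.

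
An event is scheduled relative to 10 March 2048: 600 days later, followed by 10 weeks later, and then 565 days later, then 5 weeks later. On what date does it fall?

Advancing 600 days from March 10, 2048:
March has 31 days, so 31 − 10 = 21 days remain after March 10, 2048; 600 − 21 = 579 left.
April 2048 has 30 days: 579 − 30 = 549 left.
May 2048 has 31 days: 549 − 31 = 518 left.
June 2048 has 30 days: 518 − 30 = 488 left.
July 2048 has 31 days: 488 − 31 = 457 left.
August 2048 has 31 days: 457 − 31 = 426 left.
September 2048 has 30 days: 426 − 30 = 396 left.
October 2048 has 31 days: 396 − 31 = 365 left.
November 2048 has 30 days: 365 − 30 = 335 left.
December 2048 has 31 days: 335 − 31 = 304 left.
January 2049 has 31 days: 304 − 31 = 273 left.
February 2049 has 28 days (2049 is not a leap year): 273 − 28 = 245 left.
March 2049 has 31 days: 245 − 31 = 214 left.
April 2049 has 30 days: 214 − 30 = 184 left.
May 2049 has 31 days: 184 − 31 = 153 left.
June 2049 has 30 days: 153 − 30 = 123 left.
July 2049 has 31 days: 123 − 31 = 92 left.
August 2049 has 31 days: 92 − 31 = 61 left.
September 2049 has 30 days: 61 − 30 = 31 left.
31 days into October 2049 → October 31, 2049.
Counting forward 10 weeks (= 70 days) from October 31, 2049:
October has 31 days, so 31 − 31 = 0 days remain after October 31, 2049; 70 − 0 = 70 left.
November 2049 has 30 days: 70 − 30 = 40 left.
December 2049 has 31 days: 40 − 31 = 9 left.
9 days into January 2050 → January 9, 2050.
Advancing 565 days from January 9, 2050:
January has 31 days, so 31 − 9 = 22 days remain after January 9, 2050; 565 − 22 = 543 left.
February 2050 has 28 days (2050 is not a leap year): 543 − 28 = 515 left.
March 2050 has 31 days: 515 − 31 = 484 left.
April 2050 has 30 days: 484 − 30 = 454 left.
May 2050 has 31 days: 454 − 31 = 423 left.
June 2050 has 30 days: 423 − 30 = 393 left.
July 2050 has 31 days: 393 − 31 = 362 left.
August 2050 has 31 days: 362 − 31 = 331 left.
September 2050 has 30 days: 331 − 30 = 301 left.
October 2050 has 31 days: 301 − 31 = 270 left.
November 2050 has 30 days: 270 − 30 = 240 left.
December 2050 has 31 days: 240 − 31 = 209 left.
January 2051 has 31 days: 209 − 31 = 178 left.
February 2051 has 28 days (2051 is not a leap year): 178 − 28 = 150 left.
March 2051 has 31 days: 150 − 31 = 119 left.
April 2051 has 30 days: 119 − 30 = 89 left.
May 2051 has 31 days: 89 − 31 = 58 left.
June 2051 has 30 days: 58 − 30 = 28 left.
28 days into July 2051 → July 28, 2051.
Counting forward 5 weeks (= 35 days) from July 28, 2051:
July has 31 days, so 31 − 28 = 3 days remain after July 28, 2051; 35 − 3 = 32 left.
August 2051 has 31 days: 32 − 31 = 1 left.
1 day into September 2051 → September 1, 2051.

September 1, 2051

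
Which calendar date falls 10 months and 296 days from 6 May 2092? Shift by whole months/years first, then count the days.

Counting forward 10 months and 296 days from May 6, 2092: first the month/year part, then the days.
month 5 + 10 = 15, which is month 3 of year 2093 → March 2093.
Day 6 is valid in March, giving March 6, 2093.
Now add 296 days from March 6, 2093.
March has 31 days, so 31 − 6 = 25 days remain after March 6, 2093; 296 − 25 = 271 left.
April 2093 has 30 days: 271 − 30 = 241 left.
May 2093 has 31 days: 241 − 31 = 210 left.
June 2093 has 30 days: 210 − 30 = 180 left.
July 2093 has 31 days: 180 − 31 = 149 left.
August 2093 has 31 days: 149 − 31 = 118 left.
September 2093 has 30 days: 118 − 30 = 88 left.
October 2093 has 31 days: 88 − 31 = 57 left.
November 2093 has 30 days: 57 − 30 = 27 left.
27 days into December 2093 → December 27, 2093.

December 27, 2093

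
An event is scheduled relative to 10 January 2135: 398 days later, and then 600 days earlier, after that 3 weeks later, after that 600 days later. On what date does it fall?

March 4, 2136

Adding 398 days from January 10, 2135:
January has 31 days, so 31 − 10 = 21 days remain after January 10, 2135; 398 − 21 = 377 left.
February 2135 has 28 days (2135 is not a leap year): 377 − 28 = 349 left.
March 2135 has 31 days: 349 − 31 = 318 left.
April 2135 has 30 days: 318 − 30 = 288 left.
May 2135 has 31 days: 288 − 31 = 257 left.
June 2135 has 30 days: 257 − 30 = 227 left.
July 2135 has 31 days: 227 − 31 = 196 left.
August 2135 has 31 days: 196 − 31 = 165 left.
September 2135 has 30 days: 165 − 30 = 135 left.
October 2135 has 31 days: 135 − 31 = 104 left.
November 2135 has 30 days: 104 − 30 = 74 left.
December 2135 has 31 days: 74 − 31 = 43 left.
January 2136 has 31 days: 43 − 31 = 12 left.
12 days into February 2136 → February 12, 2136.
Subtracting 600 days from February 12, 2136:
Going back 12 days from February 12, 2136 reaches the end of the previous month; 600 − 12 = 588 left.
January 2136 has 31 days: 588 − 31 = 557 left.
December 2135 has 31 days: 557 − 31 = 526 left.
November 2135 has 30 days: 526 − 30 = 496 left.
October 2135 has 31 days: 496 − 31 = 465 left.
September 2135 has 30 days: 465 − 30 = 435 left.
August 2135 has 31 days: 435 − 31 = 404 left.
July 2135 has 31 days: 404 − 31 = 373 left.
June 2135 has 30 days: 373 − 30 = 343 left.
May 2135 has 31 days: 343 − 31 = 312 left.
April 2135 has 30 days: 312 − 30 = 282 left.
March 2135 has 31 days: 282 − 31 = 251 left.
February 2135 has 28 days (2135 is not a leap year): 251 − 28 = 223 left.
January 2135 has 31 days: 223 − 31 = 192 left.
December 2134 has 31 days: 192 − 31 = 161 left.
November 2134 has 30 days: 161 − 30 = 131 left.
October 2134 has 31 days: 131 − 31 = 100 left.
September 2134 has 30 days: 100 − 30 = 70 left.
August 2134 has 31 days: 70 − 31 = 39 left.
July 2134 has 31 days: 39 − 31 = 8 left.
June 2134 has 30 days; 30 − 8 = 22 → June 22, 2134.
Counting forward 3 weeks (= 21 days) from June 22, 2134:
June has 30 days, so 30 − 22 = 8 days remain after June 22, 2134; 21 − 8 = 13 left.
13 days into July 2134 → July 13, 2134.
Counting forward 600 days from July 13, 2134:
July has 31 days, so 31 − 13 = 18 days remain after July 13, 2134; 600 − 18 = 582 left.
August 2134 has 31 days: 582 − 31 = 551 left.
September 2134 has 30 days: 551 − 30 = 521 left.
October 2134 has 31 days: 521 − 31 = 490 left.
November 2134 has 30 days: 490 − 30 = 460 left.
December 2134 has 31 days: 460 − 31 = 429 left.
January 2135 has 31 days: 429 − 31 = 398 left.
February 2135 has 28 days (2135 is not a leap year): 398 − 28 = 370 left.
March 2135 has 31 days: 370 − 31 = 339 left.
April 2135 has 30 days: 339 − 30 = 309 left.
May 2135 has 31 days: 309 − 31 = 278 left.
June 2135 has 30 days: 278 − 30 = 248 left.
July 2135 has 31 days: 248 − 31 = 217 left.
August 2135 has 31 days: 217 − 31 = 186 left.
September 2135 has 30 days: 186 − 30 = 156 left.
October 2135 has 31 days: 156 − 31 = 125 left.
November 2135 has 30 days: 125 − 30 = 95 left.
December 2135 has 31 days: 95 − 31 = 64 left.
January 2136 has 31 days: 64 − 31 = 33 left.
February 2136 has 29 days (2136 is a leap year): 33 − 29 = 4 left.
4 days into March 2136 → March 4, 2136.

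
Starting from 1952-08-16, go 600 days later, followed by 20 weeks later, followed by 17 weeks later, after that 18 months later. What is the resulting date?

June 23, 1956

Advancing 600 days from August 16, 1952:
August has 31 days, so 31 − 16 = 15 days remain after August 16, 1952; 600 − 15 = 585 left.
September 1952 has 30 days: 585 − 30 = 555 left.
October 1952 has 31 days: 555 − 31 = 524 left.
November 1952 has 30 days: 524 − 30 = 494 left.
December 1952 has 31 days: 494 − 31 = 463 left.
January 1953 has 31 days: 463 − 31 = 432 left.
February 1953 has 28 days (1953 is not a leap year): 432 − 28 = 404 left.
March 1953 has 31 days: 404 − 31 = 373 left.
April 1953 has 30 days: 373 − 30 = 343 left.
May 1953 has 31 days: 343 − 31 = 312 left.
June 1953 has 30 days: 312 − 30 = 282 left.
July 1953 has 31 days: 282 − 31 = 251 left.
August 1953 has 31 days: 251 − 31 = 220 left.
September 1953 has 30 days: 220 − 30 = 190 left.
October 1953 has 31 days: 190 − 31 = 159 left.
November 1953 has 30 days: 159 − 30 = 129 left.
December 1953 has 31 days: 129 − 31 = 98 left.
January 1954 has 31 days: 98 − 31 = 67 left.
February 1954 has 28 days (1954 is not a leap year): 67 − 28 = 39 left.
March 1954 has 31 days: 39 − 31 = 8 left.
8 days into April 1954 → April 8, 1954.
Adding 20 weeks (= 140 days) from April 8, 1954:
April has 30 days, so 30 − 8 = 22 days remain after April 8, 1954; 140 − 22 = 118 left.
May 1954 has 31 days: 118 − 31 = 87 left.
June 1954 has 30 days: 87 − 30 = 57 left.
July 1954 has 31 days: 57 − 31 = 26 left.
26 days into August 1954 → August 26, 1954.
Adding 17 weeks (= 119 days) from August 26, 1954:
August has 31 days, so 31 − 26 = 5 days remain after August 26, 1954; 119 − 5 = 114 left.
September 1954 has 30 days: 114 − 30 = 84 left.
October 1954 has 31 days: 84 − 31 = 53 left.
November 1954 has 30 days: 53 − 30 = 23 left.
23 days into December 1954 → December 23, 1954.
Advancing 18 months from December 23, 1954:
month 12 + 18 = 30, which is month 6 of year 1956 → June 1956.
Day 23 is valid in June, giving June 23, 1956.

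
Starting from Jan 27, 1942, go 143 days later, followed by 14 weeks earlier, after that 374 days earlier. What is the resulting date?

March 4, 1941

Advancing 143 days from January 27, 1942:
January has 31 days, so 31 − 27 = 4 days remain after January 27, 1942; 143 − 4 = 139 left.
February 1942 has 28 days (1942 is not a leap year): 139 − 28 = 111 left.
March 1942 has 31 days: 111 − 31 = 80 left.
April 1942 has 30 days: 80 − 30 = 50 left.
May 1942 has 31 days: 50 − 31 = 19 left.
19 days into June 1942 → June 19, 1942.
Going back 14 weeks (= 98 days) from June 19, 1942:
Going back 19 days from June 19, 1942 reaches the end of the previous month; 98 − 19 = 79 left.
May 1942 has 31 days: 79 − 31 = 48 left.
April 1942 has 30 days: 48 − 30 = 18 left.
March 1942 has 31 days; 31 − 18 = 13 → March 13, 1942.
Subtracting 374 days from March 13, 1942:
Going back 13 days from March 13, 1942 reaches the end of the previous month; 374 − 13 = 361 left.
February 1942 has 28 days (1942 is not a leap year): 361 − 28 = 333 left.
January 1942 has 31 days: 333 − 31 = 302 left.
December 1941 has 31 days: 302 − 31 = 271 left.
November 1941 has 30 days: 271 − 30 = 241 left.
October 1941 has 31 days: 241 − 31 = 210 left.
September 1941 has 30 days: 210 − 30 = 180 left.
August 1941 has 31 days: 180 − 31 = 149 left.
July 1941 has 31 days: 149 − 31 = 118 left.
June 1941 has 30 days: 118 − 30 = 88 left.
May 1941 has 31 days: 88 − 31 = 57 left.
April 1941 has 30 days: 57 − 30 = 27 left.
March 1941 has 31 days; 31 − 27 = 4 → March 4, 1941.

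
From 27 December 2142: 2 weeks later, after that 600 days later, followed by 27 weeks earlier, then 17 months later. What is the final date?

Adding 2 weeks (= 14 days) from December 27, 2142:
December has 31 days, so 31 − 27 = 4 days remain after December 27, 2142; 14 − 4 = 10 left.
10 days into January 2143 → January 10, 2143.
Adding 600 days from January 10, 2143:
January has 31 days, so 31 − 10 = 21 days remain after January 10, 2143; 600 − 21 = 579 left.
February 2143 has 28 days (2143 is not a leap year): 579 − 28 = 551 left.
March 2143 has 31 days: 551 − 31 = 520 left.
April 2143 has 30 days: 520 − 30 = 490 left.
May 2143 has 31 days: 490 − 31 = 459 left.
June 2143 has 30 days: 459 − 30 = 429 left.
July 2143 has 31 days: 429 − 31 = 398 left.
August 2143 has 31 days: 398 − 31 = 367 left.
September 2143 has 30 days: 367 − 30 = 337 left.
October 2143 has 31 days: 337 − 31 = 306 left.
November 2143 has 30 days: 306 − 30 = 276 left.
December 2143 has 31 days: 276 − 31 = 245 left.
January 2144 has 31 days: 245 − 31 = 214 left.
February 2144 has 29 days (2144 is a leap year): 214 − 29 = 185 left.
March 2144 has 31 days: 185 − 31 = 154 left.
April 2144 has 30 days: 154 − 30 = 124 left.
May 2144 has 31 days: 124 − 31 = 93 left.
June 2144 has 30 days: 93 − 30 = 63 left.
July 2144 has 31 days: 63 − 31 = 32 left.
August 2144 has 31 days: 32 − 31 = 1 left.
1 day into September 2144 → September 1, 2144.
Subtracting 27 weeks (= 189 days) from September 1, 2144:
Going back 1 day from September 1, 2144 reaches the end of the previous month; 189 − 1 = 188 left.
August 2144 has 31 days: 188 − 31 = 157 left.
July 2144 has 31 days: 157 − 31 = 126 left.
June 2144 has 30 days: 126 − 30 = 96 left.
May 2144 has 31 days: 96 − 31 = 65 left.
April 2144 has 30 days: 65 − 30 = 35 left.
March 2144 has 31 days: 35 − 31 = 4 left.
February 2144 has 29 days; 29 − 4 = 25 → February 25, 2144.
Adding 17 months from February 25, 2144:
month 2 + 17 = 19, which is month 7 of year 2145 → July 2145.
Day 25 is valid in July, giving July 25, 2145.

July 25, 2145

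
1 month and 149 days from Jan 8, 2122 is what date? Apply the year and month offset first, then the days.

July 7, 2122

Counting forward 1 month and 149 days from January 8, 2122: first the month/year part, then the days.
month 1 + 1 = 2 → February 2122.
Day 8 is valid in February, giving February 8, 2122.
Now add 149 days from February 8, 2122.
February has 28 days, so 28 − 8 = 20 days remain after February 8, 2122; 149 − 20 = 129 left.
March 2122 has 31 days: 129 − 31 = 98 left.
April 2122 has 30 days: 98 − 30 = 68 left.
May 2122 has 31 days: 68 − 31 = 37 left.
June 2122 has 30 days: 37 − 30 = 7 left.
7 days into July 2122 → July 7, 2122.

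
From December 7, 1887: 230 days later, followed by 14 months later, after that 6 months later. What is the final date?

March 24, 1890

Adding 230 days from December 7, 1887:
December has 31 days, so 31 − 7 = 24 days remain after December 7, 1887; 230 − 24 = 206 left.
January 1888 has 31 days: 206 − 31 = 175 left.
February 1888 has 29 days (1888 is a leap year): 175 − 29 = 146 left.
March 1888 has 31 days: 146 − 31 = 115 left.
April 1888 has 30 days: 115 − 30 = 85 left.
May 1888 has 31 days: 85 − 31 = 54 left.
June 1888 has 30 days: 54 − 30 = 24 left.
24 days into July 1888 → July 24, 1888.
Counting forward 14 months from July 24, 1888:
month 7 + 14 = 21, which is month 9 of year 1889 → September 1889.
Day 24 is valid in September, giving September 24, 1889.
Counting forward 6 months from September 24, 1889:
month 9 + 6 = 15, which is month 3 of year 1890 → March 1890.
Day 24 is valid in March, giving March 24, 1890.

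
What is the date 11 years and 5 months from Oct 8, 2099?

Counting forward 11 years and 5 months from October 8, 2099.
+11 years → 2110; month 10 + 5 = 15, which is month 3 of year 2111 → March 2111.
Day 8 is valid in March, giving March 8, 2111.

March 8, 2111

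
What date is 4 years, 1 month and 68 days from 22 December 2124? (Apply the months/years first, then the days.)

Counting forward 4 years, 1 month and 68 days from December 22, 2124: first the month/year part, then the days.
+4 years → 2128; month 12 + 1 = 13, which is month 1 of year 2129 → January 2129.
Day 22 is valid in January, giving January 22, 2129.
Now add 68 days from January 22, 2129.
January has 31 days, so 31 − 22 = 9 days remain after January 22, 2129; 68 − 9 = 59 left.
February 2129 has 28 days (2129 is not a leap year): 59 − 28 = 31 left.
31 days into March 2129 → March 31, 2129.

March 31, 2129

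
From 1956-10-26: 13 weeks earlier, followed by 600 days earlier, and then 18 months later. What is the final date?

June 5, 1956

Counting back 13 weeks (= 91 days) from October 26, 1956:
Going back 26 days from October 26, 1956 reaches the end of the previous month; 91 − 26 = 65 left.
September 1956 has 30 days: 65 − 30 = 35 left.
August 1956 has 31 days: 35 − 31 = 4 left.
July 1956 has 31 days; 31 − 4 = 27 → July 27, 1956.
Going back 600 days from July 27, 1956:
Going back 27 days from July 27, 1956 reaches the end of the previous month; 600 − 27 = 573 left.
June 1956 has 30 days: 573 − 30 = 543 left.
May 1956 has 31 days: 543 − 31 = 512 left.
April 1956 has 30 days: 512 − 30 = 482 left.
March 1956 has 31 days: 482 − 31 = 451 left.
February 1956 has 29 days (1956 is a leap year): 451 − 29 = 422 left.
January 1956 has 31 days: 422 − 31 = 391 left.
December 1955 has 31 days: 391 − 31 = 360 left.
November 1955 has 30 days: 360 − 30 = 330 left.
October 1955 has 31 days: 330 − 31 = 299 left.
September 1955 has 30 days: 299 − 30 = 269 left.
August 1955 has 31 days: 269 − 31 = 238 left.
July 1955 has 31 days: 238 − 31 = 207 left.
June 1955 has 30 days: 207 − 30 = 177 left.
May 1955 has 31 days: 177 − 31 = 146 left.
April 1955 has 30 days: 146 − 30 = 116 left.
March 1955 has 31 days: 116 − 31 = 85 left.
February 1955 has 28 days (1955 is not a leap year): 85 − 28 = 57 left.
January 1955 has 31 days: 57 − 31 = 26 left.
December 1954 has 31 days; 31 − 26 = 5 → December 5, 1954.
Counting forward 18 months from December 5, 1954:
month 12 + 18 = 30, which is month 6 of year 1956 → June 1956.
Day 5 is valid in June, giving June 5, 1956.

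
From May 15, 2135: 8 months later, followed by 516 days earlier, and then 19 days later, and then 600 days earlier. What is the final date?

January 13, 2133

Counting forward 8 months from May 15, 2135:
month 5 + 8 = 13, which is month 1 of year 2136 → January 2136.
Day 15 is valid in January, giving January 15, 2136.
Subtracting 516 days from January 15, 2136:
Going back 15 days from January 15, 2136 reaches the end of the previous month; 516 − 15 = 501 left.
December 2135 has 31 days: 501 − 31 = 470 left.
November 2135 has 30 days: 470 − 30 = 440 left.
October 2135 has 31 days: 440 − 31 = 409 left.
September 2135 has 30 days: 409 − 30 = 379 left.
August 2135 has 31 days: 379 − 31 = 348 left.
July 2135 has 31 days: 348 − 31 = 317 left.
June 2135 has 30 days: 317 − 30 = 287 left.
May 2135 has 31 days: 287 − 31 = 256 left.
April 2135 has 30 days: 256 − 30 = 226 left.
March 2135 has 31 days: 226 − 31 = 195 left.
February 2135 has 28 days (2135 is not a leap year): 195 − 28 = 167 left.
January 2135 has 31 days: 167 − 31 = 136 left.
December 2134 has 31 days: 136 − 31 = 105 left.
November 2134 has 30 days: 105 − 30 = 75 left.
October 2134 has 31 days: 75 − 31 = 44 left.
September 2134 has 30 days: 44 − 30 = 14 left.
August 2134 has 31 days; 31 − 14 = 17 → August 17, 2134.
Adding 19 days from August 17, 2134:
August has 31 days, so 31 − 17 = 14 days remain after August 17, 2134; 19 − 14 = 5 left.
5 days into September 2134 → September 5, 2134.
Counting back 600 days from September 5, 2134:
Going back 5 days from September 5, 2134 reaches the end of the previous month; 600 − 5 = 595 left.
August 2134 has 31 days: 595 − 31 = 564 left.
July 2134 has 31 days: 564 − 31 = 533 left.
June 2134 has 30 days: 533 − 30 = 503 left.
May 2134 has 31 days: 503 − 31 = 472 left.
April 2134 has 30 days: 472 − 30 = 442 left.
March 2134 has 31 days: 442 − 31 = 411 left.
February 2134 has 28 days (2134 is not a leap year): 411 − 28 = 383 left.
January 2134 has 31 days: 383 − 31 = 352 left.
December 2133 has 31 days: 352 − 31 = 321 left.
November 2133 has 30 days: 321 − 30 = 291 left.
October 2133 has 31 days: 291 − 31 = 260 left.
September 2133 has 30 days: 260 − 30 = 230 left.
August 2133 has 31 days: 230 − 31 = 199 left.
July 2133 has 31 days: 199 − 31 = 168 left.
June 2133 has 30 days: 168 − 30 = 138 left.
May 2133 has 31 days: 138 − 31 = 107 left.
April 2133 has 30 days: 107 − 30 = 77 left.
March 2133 has 31 days: 77 − 31 = 46 left.
February 2133 has 28 days (2133 is not a leap year): 46 − 28 = 18 left.
January 2133 has 31 days; 31 − 18 = 13 → January 13, 2133.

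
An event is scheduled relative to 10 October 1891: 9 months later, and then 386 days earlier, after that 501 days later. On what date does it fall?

Counting forward 9 months from October 10, 1891:
month 10 + 9 = 19, which is month 7 of year 1892 → July 1892.
Day 10 is valid in July, giving July 10, 1892.
Subtracting 386 days from July 10, 1892:
Going back 10 days from July 10, 1892 reaches the end of the previous month; 386 − 10 = 376 left.
June 1892 has 30 days: 376 − 30 = 346 left.
May 1892 has 31 days: 346 − 31 = 315 left.
April 1892 has 30 days: 315 − 30 = 285 left.
March 1892 has 31 days: 285 − 31 = 254 left.
February 1892 has 29 days (1892 is a leap year): 254 − 29 = 225 left.
January 1892 has 31 days: 225 − 31 = 194 left.
December 1891 has 31 days: 194 − 31 = 163 left.
November 1891 has 30 days: 163 − 30 = 133 left.
October 1891 has 31 days: 133 − 31 = 102 left.
September 1891 has 30 days: 102 − 30 = 72 left.
August 1891 has 31 days: 72 − 31 = 41 left.
July 1891 has 31 days: 41 − 31 = 10 left.
June 1891 has 30 days; 30 − 10 = 20 → June 20, 1891.
Adding 501 days from June 20, 1891:
June has 30 days, so 30 − 20 = 10 days remain after June 20, 1891; 501 − 10 = 491 left.
July 1891 has 31 days: 491 − 31 = 460 left.
August 1891 has 31 days: 460 − 31 = 429 left.
September 1891 has 30 days: 429 − 30 = 399 left.
October 1891 has 31 days: 399 − 31 = 368 left.
November 1891 has 30 days: 368 − 30 = 338 left.
December 1891 has 31 days: 338 − 31 = 307 left.
January 1892 has 31 days: 307 − 31 = 276 left.
February 1892 has 29 days (1892 is a leap year): 276 − 29 = 247 left.
March 1892 has 31 days: 247 − 31 = 216 left.
April 1892 has 30 days: 216 − 30 = 186 left.
May 1892 has 31 days: 186 − 31 = 155 left.
June 1892 has 30 days: 155 − 30 = 125 left.
July 1892 has 31 days: 125 − 31 = 94 left.
August 1892 has 31 days: 94 − 31 = 63 left.
September 1892 has 30 days: 63 − 30 = 33 left.
October 1892 has 31 days: 33 − 31 = 2 left.
2 days into November 1892 → November 2, 1892.

November 2, 1892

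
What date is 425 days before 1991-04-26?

Counting back 425 days from April 26, 1991.
Going back 26 days from April 26, 1991 reaches the end of the previous month; 425 − 26 = 399 left.
March 1991 has 31 days: 399 − 31 = 368 left.
February 1991 has 28 days (1991 is not a leap year): 368 − 28 = 340 left.
January 1991 has 31 days: 340 − 31 = 309 left.
December 1990 has 31 days: 309 − 31 = 278 left.
November 1990 has 30 days: 278 − 30 = 248 left.
October 1990 has 31 days: 248 − 31 = 217 left.
September 1990 has 30 days: 217 − 30 = 187 left.
August 1990 has 31 days: 187 − 31 = 156 left.
July 1990 has 31 days: 156 − 31 = 125 left.
June 1990 has 30 days: 125 − 30 = 95 left.
May 1990 has 31 days: 95 − 31 = 64 left.
April 1990 has 30 days: 64 − 30 = 34 left.
March 1990 has 31 days: 34 − 31 = 3 left.
February 1990 has 28 days; 28 − 3 = 25 → February 25, 1990.

February 25, 1990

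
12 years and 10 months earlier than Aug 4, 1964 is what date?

Going back 12 years and 10 months from August 4, 1964.
-12 years → 1952; month 8 − 10 = -2, which is month 10 of year 1951 → October 1951.
Day 4 is valid in October, giving October 4, 1951.

October 4, 1951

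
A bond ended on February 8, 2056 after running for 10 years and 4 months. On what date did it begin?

October 8, 2045

Counting back 10 years and 4 months from February 8, 2056.
-10 years → 2046; month 2 − 4 = -2, which is month 10 of year 2045 → October 2045.
Day 8 is valid in October, giving October 8, 2045.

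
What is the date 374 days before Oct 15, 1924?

Subtracting 374 days from October 15, 1924.
Going back 15 days from October 15, 1924 reaches the end of the previous month; 374 − 15 = 359 left.
September 1924 has 30 days: 359 − 30 = 329 left.
August 1924 has 31 days: 329 − 31 = 298 left.
July 1924 has 31 days: 298 − 31 = 267 left.
June 1924 has 30 days: 267 − 30 = 237 left.
May 1924 has 31 days: 237 − 31 = 206 left.
April 1924 has 30 days: 206 − 30 = 176 left.
March 1924 has 31 days: 176 − 31 = 145 left.
February 1924 has 29 days (1924 is a leap year): 145 − 29 = 116 left.
January 1924 has 31 days: 116 − 31 = 85 left.
December 1923 has 31 days: 85 − 31 = 54 left.
November 1923 has 30 days: 54 − 30 = 24 left.
October 1923 has 31 days; 31 − 24 = 7 → October 7, 1923.

October 7, 1923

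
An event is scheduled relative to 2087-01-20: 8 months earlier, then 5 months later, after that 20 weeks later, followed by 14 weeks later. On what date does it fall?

Going back 8 months from January 20, 2087:
month 1 − 8 = -7, which is month 5 of year 2086 → May 2086.
Day 20 is valid in May, giving May 20, 2086.
Counting forward 5 months from May 20, 2086:
month 5 + 5 = 10 → October 2086.
Day 20 is valid in October, giving October 20, 2086.
Counting forward 20 weeks (= 140 days) from October 20, 2086:
October has 31 days, so 31 − 20 = 11 days remain after October 20, 2086; 140 − 11 = 129 left.
November 2086 has 30 days: 129 − 30 = 99 left.
December 2086 has 31 days: 99 − 31 = 68 left.
January 2087 has 31 days: 68 − 31 = 37 left.
February 2087 has 28 days (2087 is not a leap year): 37 − 28 = 9 left.
9 days into March 2087 → March 9, 2087.
Adding 14 weeks (= 98 days) from March 9, 2087:
March has 31 days, so 31 − 9 = 22 days remain after March 9, 2087; 98 − 22 = 76 left.
April 2087 has 30 days: 76 − 30 = 46 left.
May 2087 has 31 days: 46 − 31 = 15 left.
15 days into June 2087 → June 15, 2087.

June 15, 2087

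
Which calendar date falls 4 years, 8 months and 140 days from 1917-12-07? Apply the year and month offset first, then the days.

December 25, 1922

Counting forward 4 years, 8 months and 140 days from December 7, 1917: first the month/year part, then the days.
+4 years → 1921; month 12 + 8 = 20, which is month 8 of year 1922 → August 1922.
Day 7 is valid in August, giving August 7, 1922.
Now add 140 days from August 7, 1922.
August has 31 days, so 31 − 7 = 24 days remain after August 7, 1922; 140 − 24 = 116 left.
September 1922 has 30 days: 116 − 30 = 86 left.
October 1922 has 31 days: 86 − 31 = 55 left.
November 1922 has 30 days: 55 − 30 = 25 left.
25 days into December 1922 → December 25, 1922.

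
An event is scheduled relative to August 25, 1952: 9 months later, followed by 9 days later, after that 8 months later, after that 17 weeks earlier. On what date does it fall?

October 7, 1953

Adding 9 months from August 25, 1952:
month 8 + 9 = 17, which is month 5 of year 1953 → May 1953.
Day 25 is valid in May, giving May 25, 1953.
Counting forward 9 days from May 25, 1953:
May has 31 days, so 31 − 25 = 6 days remain after May 25, 1953; 9 − 6 = 3 left.
3 days into June 1953 → June 3, 1953.
Counting forward 8 months from June 3, 1953:
month 6 + 8 = 14, which is month 2 of year 1954 → February 1954.
Day 3 is valid in February, giving February 3, 1954.
Counting back 17 weeks (= 119 days) from February 3, 1954:
Going back 3 days from February 3, 1954 reaches the end of the previous month; 119 − 3 = 116 left.
January 1954 has 31 days: 116 − 31 = 85 left.
December 1953 has 31 days: 85 − 31 = 54 left.
November 1953 has 30 days: 54 − 30 = 24 left.
October 1953 has 31 days; 31 − 24 = 7 → October 7, 1953.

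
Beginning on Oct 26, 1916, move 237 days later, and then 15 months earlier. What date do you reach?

March 20, 1916

Adding 237 days from October 26, 1916:
October has 31 days, so 31 − 26 = 5 days remain after October 26, 1916; 237 − 5 = 232 left.
November 1916 has 30 days: 232 − 30 = 202 left.
December 1916 has 31 days: 202 − 31 = 171 left.
January 1917 has 31 days: 171 − 31 = 140 left.
February 1917 has 28 days (1917 is not a leap year): 140 − 28 = 112 left.
March 1917 has 31 days: 112 − 31 = 81 left.
April 1917 has 30 days: 81 − 30 = 51 left.
May 1917 has 31 days: 51 − 31 = 20 left.
20 days into June 1917 → June 20, 1917.
Subtracting 15 months from June 20, 1917:
month 6 − 15 = -9, which is month 3 of year 1916 → March 1916.
Day 20 is valid in March, giving March 20, 1916.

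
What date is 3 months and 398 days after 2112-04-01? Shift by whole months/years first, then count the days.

Adding 3 months and 398 days from April 1, 2112: first the month/year part, then the days.
month 4 + 3 = 7 → July 2112.
Day 1 is valid in July, giving July 1, 2112.
Now add 398 days from July 1, 2112.
July has 31 days, so 31 − 1 = 30 days remain after July 1, 2112; 398 − 30 = 368 left.
August 2112 has 31 days: 368 − 31 = 337 left.
September 2112 has 30 days: 337 − 30 = 307 left.
October 2112 has 31 days: 307 − 31 = 276 left.
November 2112 has 30 days: 276 − 30 = 246 left.
December 2112 has 31 days: 246 − 31 = 215 left.
January 2113 has 31 days: 215 − 31 = 184 left.
February 2113 has 28 days (2113 is not a leap year): 184 − 28 = 156 left.
March 2113 has 31 days: 156 − 31 = 125 left.
April 2113 has 30 days: 125 − 30 = 95 left.
May 2113 has 31 days: 95 − 31 = 64 left.
June 2113 has 30 days: 64 − 30 = 34 left.
July 2113 has 31 days: 34 − 31 = 3 left.
3 days into August 2113 → August 3, 2113.

August 3, 2113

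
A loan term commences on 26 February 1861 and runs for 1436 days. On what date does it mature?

Counting forward 1436 days from February 26, 1861.
February has 28 days, so 28 − 26 = 2 days remain after February 26, 1861; 1436 − 2 = 1434 left.
March 1861 has 31 days: 1434 − 31 = 1403 left.
April 1861 has 30 days: 1403 − 30 = 1373 left.
May 1861 has 31 days: 1373 − 31 = 1342 left.
June 1861 has 30 days: 1342 − 30 = 1312 left.
July 1861 has 31 days: 1312 − 31 = 1281 left.
August 1861 has 31 days: 1281 − 31 = 1250 left.
September 1861 has 30 days: 1250 − 30 = 1220 left.
October 1861 has 31 days: 1220 − 31 = 1189 left.
November 1861 has 30 days: 1189 − 30 = 1159 left.
December 1861 has 31 days: 1159 − 31 = 1128 left.
January 1862 has 31 days: 1128 − 31 = 1097 left.
February 1862 has 28 days (1862 is not a leap year): 1097 − 28 = 1069 left.
March 1862 has 31 days: 1069 − 31 = 1038 left.
April 1862 has 30 days: 1038 − 30 = 1008 left.
May 1862 has 31 days: 1008 − 31 = 977 left.
June 1862 has 30 days: 977 − 30 = 947 left.
July 1862 has 31 days: 947 − 31 = 916 left.
August 1862 has 31 days: 916 − 31 = 885 left.
September 1862 has 30 days: 885 − 30 = 855 left.
October 1862 has 31 days: 855 − 31 = 824 left.
November 1862 has 30 days: 824 − 30 = 794 left.
December 1862 has 31 days: 794 − 31 = 763 left.
January 1863 has 31 days: 763 − 31 = 732 left.
February 1863 has 28 days (1863 is not a leap year): 732 − 28 = 704 left.
March 1863 has 31 days: 704 − 31 = 673 left.
April 1863 has 30 days: 673 − 30 = 643 left.
May 1863 has 31 days: 643 − 31 = 612 left.
June 1863 has 30 days: 612 − 30 = 582 left.
July 1863 has 31 days: 582 − 31 = 551 left.
August 1863 has 31 days: 551 − 31 = 520 left.
September 1863 has 30 days: 520 − 30 = 490 left.
October 1863 has 31 days: 490 − 31 = 459 left.
November 1863 has 30 days: 459 − 30 = 429 left.
December 1863 has 31 days: 429 − 31 = 398 left.
January 1864 has 31 days: 398 − 31 = 367 left.
February 1864 has 29 days (1864 is a leap year): 367 − 29 = 338 left.
March 1864 has 31 days: 338 − 31 = 307 left.
April 1864 has 30 days: 307 − 30 = 277 left.
May 1864 has 31 days: 277 − 31 = 246 left.
June 1864 has 30 days: 246 − 30 = 216 left.
July 1864 has 31 days: 216 − 31 = 185 left.
August 1864 has 31 days: 185 − 31 = 154 left.
September 1864 has 30 days: 154 − 30 = 124 left.
October 1864 has 31 days: 124 − 31 = 93 left.
November 1864 has 30 days: 93 − 30 = 63 left.
December 1864 has 31 days: 63 − 31 = 32 left.
January 1865 has 31 days: 32 − 31 = 1 left.
1 day into February 1865 → February 1, 1865.

February 1, 1865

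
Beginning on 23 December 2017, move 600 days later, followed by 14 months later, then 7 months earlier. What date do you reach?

Advancing 600 days from December 23, 2017:
December has 31 days, so 31 − 23 = 8 days remain after December 23, 2017; 600 − 8 = 592 left.
January 2018 has 31 days: 592 − 31 = 561 left.
February 2018 has 28 days (2018 is not a leap year): 561 − 28 = 533 left.
March 2018 has 31 days: 533 − 31 = 502 left.
April 2018 has 30 days: 502 − 30 = 472 left.
May 2018 has 31 days: 472 − 31 = 441 left.
June 2018 has 30 days: 441 − 30 = 411 left.
July 2018 has 31 days: 411 − 31 = 380 left.
August 2018 has 31 days: 380 − 31 = 349 left.
September 2018 has 30 days: 349 − 30 = 319 left.
October 2018 has 31 days: 319 − 31 = 288 left.
November 2018 has 30 days: 288 − 30 = 258 left.
December 2018 has 31 days: 258 − 31 = 227 left.
January 2019 has 31 days: 227 − 31 = 196 left.
February 2019 has 28 days (2019 is not a leap year): 196 − 28 = 168 left.
March 2019 has 31 days: 168 − 31 = 137 left.
April 2019 has 30 days: 137 − 30 = 107 left.
May 2019 has 31 days: 107 − 31 = 76 left.
June 2019 has 30 days: 76 − 30 = 46 left.
July 2019 has 31 days: 46 − 31 = 15 left.
15 days into August 2019 → August 15, 2019.
Counting forward 14 months from August 15, 2019:
month 8 + 14 = 22, which is month 10 of year 2020 → October 2020.
Day 15 is valid in October, giving October 15, 2020.
Counting back 7 months from October 15, 2020:
month 10 − 7 = 3 → March 2020.
Day 15 is valid in March, giving March 15, 2020.

March 15, 2020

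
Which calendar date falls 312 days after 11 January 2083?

November 19, 2083

Advancing 312 days from January 11, 2083.
January has 31 days, so 31 − 11 = 20 days remain after January 11, 2083; 312 − 20 = 292 left.
February 2083 has 28 days (2083 is not a leap year): 292 − 28 = 264 left.
March 2083 has 31 days: 264 − 31 = 233 left.
April 2083 has 30 days: 233 − 30 = 203 left.
May 2083 has 31 days: 203 − 31 = 172 left.
June 2083 has 30 days: 172 − 30 = 142 left.
July 2083 has 31 days: 142 − 31 = 111 left.
August 2083 has 31 days: 111 − 31 = 80 left.
September 2083 has 30 days: 80 − 30 = 50 left.
October 2083 has 31 days: 50 − 31 = 19 left.
19 days into November 2083 → November 19, 2083.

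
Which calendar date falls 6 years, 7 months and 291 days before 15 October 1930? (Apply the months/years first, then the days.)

May 29, 1923

Subtracting 6 years, 7 months and 291 days from October 15, 1930: first the month/year part, then the days.
-6 years → 1924; month 10 − 7 = 3 → March 1924.
Day 15 is valid in March, giving March 15, 1924.
Now subtract 291 days from March 15, 1924.
Going back 15 days from March 15, 1924 reaches the end of the previous month; 291 − 15 = 276 left.
February 1924 has 29 days (1924 is a leap year): 276 − 29 = 247 left.
January 1924 has 31 days: 247 − 31 = 216 left.
December 1923 has 31 days: 216 − 31 = 185 left.
November 1923 has 30 days: 185 − 30 = 155 left.
October 1923 has 31 days: 155 − 31 = 124 left.
September 1923 has 30 days: 124 − 30 = 94 left.
August 1923 has 31 days: 94 − 31 = 63 left.
July 1923 has 31 days: 63 − 31 = 32 left.
June 1923 has 30 days: 32 − 30 = 2 left.
May 1923 has 31 days; 31 − 2 = 29 → May 29, 1923.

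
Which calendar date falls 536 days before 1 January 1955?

Counting back 536 days from January 1, 1955.
Going back 1 day from January 1, 1955 reaches the end of the previous month; 536 − 1 = 535 left.
December 1954 has 31 days: 535 − 31 = 504 left.
November 1954 has 30 days: 504 − 30 = 474 left.
October 1954 has 31 days: 474 − 31 = 443 left.
September 1954 has 30 days: 443 − 30 = 413 left.
August 1954 has 31 days: 413 − 31 = 382 left.
July 1954 has 31 days: 382 − 31 = 351 left.
June 1954 has 30 days: 351 − 30 = 321 left.
May 1954 has 31 days: 321 − 31 = 290 left.
April 1954 has 30 days: 290 − 30 = 260 left.
March 1954 has 31 days: 260 − 31 = 229 left.
February 1954 has 28 days (1954 is not a leap year): 229 − 28 = 201 left.
January 1954 has 31 days: 201 − 31 = 170 left.
December 1953 has 31 days: 170 − 31 = 139 left.
November 1953 has 30 days: 139 − 30 = 109 left.
October 1953 has 31 days: 109 − 31 = 78 left.
September 1953 has 30 days: 78 − 30 = 48 left.
August 1953 has 31 days: 48 − 31 = 17 left.
July 1953 has 31 days; 31 − 17 = 14 → July 14, 1953.

July 14, 1953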